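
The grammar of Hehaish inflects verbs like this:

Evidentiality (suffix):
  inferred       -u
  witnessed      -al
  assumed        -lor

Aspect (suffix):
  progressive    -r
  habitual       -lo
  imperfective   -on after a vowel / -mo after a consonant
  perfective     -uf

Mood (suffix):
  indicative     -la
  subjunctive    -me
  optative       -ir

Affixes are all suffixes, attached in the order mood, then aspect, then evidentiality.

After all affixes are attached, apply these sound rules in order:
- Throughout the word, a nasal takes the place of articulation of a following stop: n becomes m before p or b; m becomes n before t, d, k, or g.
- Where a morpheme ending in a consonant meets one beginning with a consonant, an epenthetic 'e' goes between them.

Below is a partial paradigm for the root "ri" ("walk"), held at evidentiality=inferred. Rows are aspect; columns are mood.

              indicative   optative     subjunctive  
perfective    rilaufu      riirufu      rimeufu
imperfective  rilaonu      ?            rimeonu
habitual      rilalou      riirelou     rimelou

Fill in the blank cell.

Attach mood optative -ir → riir.
Attach aspect imperfective -mo (after consonant 'r') → riirmo.
Attach evidentiality inferred -u → riirmou.
Nasal assimilation: no change.
Apply epenthesis: riirmou → riiremou.

riiremou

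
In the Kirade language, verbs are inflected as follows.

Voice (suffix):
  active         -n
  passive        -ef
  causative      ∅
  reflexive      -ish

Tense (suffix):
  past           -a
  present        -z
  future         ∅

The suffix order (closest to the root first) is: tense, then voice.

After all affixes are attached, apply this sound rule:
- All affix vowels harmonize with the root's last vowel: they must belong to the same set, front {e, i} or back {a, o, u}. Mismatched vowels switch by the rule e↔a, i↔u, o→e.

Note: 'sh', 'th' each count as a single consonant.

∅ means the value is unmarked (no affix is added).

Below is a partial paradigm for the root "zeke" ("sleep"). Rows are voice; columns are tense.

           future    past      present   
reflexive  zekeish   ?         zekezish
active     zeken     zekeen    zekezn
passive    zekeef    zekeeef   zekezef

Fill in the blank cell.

Attach tense past -a → zekea.
Attach voice reflexive -ish → zekeaish.
Apply vowel harmony: zekeaish → zekeeish.

zekeeish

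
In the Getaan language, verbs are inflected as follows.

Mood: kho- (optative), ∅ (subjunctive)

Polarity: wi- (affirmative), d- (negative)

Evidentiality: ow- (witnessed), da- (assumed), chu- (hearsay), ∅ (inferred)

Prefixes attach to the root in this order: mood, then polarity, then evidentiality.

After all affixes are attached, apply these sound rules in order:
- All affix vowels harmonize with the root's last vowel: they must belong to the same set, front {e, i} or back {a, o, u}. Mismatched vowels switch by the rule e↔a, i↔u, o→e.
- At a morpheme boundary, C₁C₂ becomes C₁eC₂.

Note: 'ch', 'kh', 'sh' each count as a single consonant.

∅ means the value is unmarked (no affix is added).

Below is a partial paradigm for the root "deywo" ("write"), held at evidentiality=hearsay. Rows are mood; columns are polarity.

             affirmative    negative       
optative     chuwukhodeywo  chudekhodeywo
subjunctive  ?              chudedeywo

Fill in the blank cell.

mood = subjunctive: zero marking, form stays deywo.
Attach polarity affirmative wi- → wideywo.
Attach evidentiality hearsay chu- → chuwideywo.
Apply vowel harmony: chuwideywo → chuwudeywo.
Epenthesis: no change.

chuwudeywo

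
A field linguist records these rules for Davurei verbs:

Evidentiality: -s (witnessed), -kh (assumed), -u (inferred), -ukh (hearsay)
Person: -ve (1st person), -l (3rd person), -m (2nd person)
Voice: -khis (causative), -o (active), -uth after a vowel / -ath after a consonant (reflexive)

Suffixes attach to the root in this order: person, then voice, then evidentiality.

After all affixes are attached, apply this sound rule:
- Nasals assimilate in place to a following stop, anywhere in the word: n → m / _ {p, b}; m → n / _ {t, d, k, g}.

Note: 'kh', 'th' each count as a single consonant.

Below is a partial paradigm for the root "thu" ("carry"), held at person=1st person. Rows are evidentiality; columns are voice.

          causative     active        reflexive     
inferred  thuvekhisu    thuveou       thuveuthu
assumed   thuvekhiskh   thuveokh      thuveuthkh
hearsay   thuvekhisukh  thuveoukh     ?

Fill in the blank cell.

thuveuthukh

Attach person 1st person -ve → thuve.
Attach voice reflexive -uth (after vowel 'e') → thuveuth.
Attach evidentiality hearsay -ukh → thuveuthukh.
Nasal assimilation: no change.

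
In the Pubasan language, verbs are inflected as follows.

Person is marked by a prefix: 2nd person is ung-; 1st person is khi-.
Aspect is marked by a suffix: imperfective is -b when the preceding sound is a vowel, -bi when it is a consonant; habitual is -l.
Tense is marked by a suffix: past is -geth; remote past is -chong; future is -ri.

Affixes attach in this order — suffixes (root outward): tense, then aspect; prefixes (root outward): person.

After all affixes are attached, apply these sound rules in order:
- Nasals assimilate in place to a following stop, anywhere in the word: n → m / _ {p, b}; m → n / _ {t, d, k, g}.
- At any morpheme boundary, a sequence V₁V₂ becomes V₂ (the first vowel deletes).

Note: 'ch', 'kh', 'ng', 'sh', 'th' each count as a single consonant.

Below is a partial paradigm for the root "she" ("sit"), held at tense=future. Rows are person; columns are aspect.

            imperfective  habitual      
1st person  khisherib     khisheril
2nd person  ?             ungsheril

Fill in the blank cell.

Attach person 2nd person ung- → ungshe.
Attach tense future -ri → ungsheri.
Attach aspect imperfective -b (after vowel 'i') → ungsherib.
Nasal assimilation: no change.
Vowel deletion: no change.

ungsherib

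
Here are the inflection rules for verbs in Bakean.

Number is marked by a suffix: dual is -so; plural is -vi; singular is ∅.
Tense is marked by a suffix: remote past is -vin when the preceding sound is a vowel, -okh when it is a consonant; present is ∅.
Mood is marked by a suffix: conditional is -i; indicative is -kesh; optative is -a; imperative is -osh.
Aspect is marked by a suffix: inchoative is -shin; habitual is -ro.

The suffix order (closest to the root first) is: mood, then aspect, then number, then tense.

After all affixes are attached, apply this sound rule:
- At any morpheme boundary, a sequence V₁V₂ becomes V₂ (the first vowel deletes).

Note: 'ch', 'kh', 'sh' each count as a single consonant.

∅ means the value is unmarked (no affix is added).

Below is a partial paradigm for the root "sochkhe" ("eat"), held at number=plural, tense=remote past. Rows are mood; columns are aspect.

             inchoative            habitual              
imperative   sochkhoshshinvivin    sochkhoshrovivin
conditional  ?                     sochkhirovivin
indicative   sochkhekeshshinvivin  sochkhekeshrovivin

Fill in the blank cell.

sochkhishinvivin

Attach mood conditional -i → sochkhei.
Attach aspect inchoative -shin → sochkheishin.
Attach number plural -vi → sochkheishinvi.
Attach tense remote past -vin (after vowel 'i') → sochkheishinvivin.
Apply vowel deletion: sochkheishinvivin → sochkhishinvivin.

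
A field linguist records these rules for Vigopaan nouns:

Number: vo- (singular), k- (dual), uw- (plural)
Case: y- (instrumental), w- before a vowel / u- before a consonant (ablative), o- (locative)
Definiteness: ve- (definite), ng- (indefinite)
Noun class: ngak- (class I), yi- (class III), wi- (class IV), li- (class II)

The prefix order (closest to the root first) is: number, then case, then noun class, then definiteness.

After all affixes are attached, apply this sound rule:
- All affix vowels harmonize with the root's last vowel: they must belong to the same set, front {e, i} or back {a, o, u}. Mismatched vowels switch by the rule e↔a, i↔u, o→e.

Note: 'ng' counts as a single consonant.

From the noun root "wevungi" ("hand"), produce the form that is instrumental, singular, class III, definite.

veyiyvewevungi

Attach number singular vo- → vowevungi.
Attach case instrumental y- → yvowevungi.
Attach noun class class III yi- → yiyvowevungi.
Attach definiteness definite ve- → veyiyvowevungi.
Apply vowel harmony: veyiyvowevungi → veyiyvewevungi.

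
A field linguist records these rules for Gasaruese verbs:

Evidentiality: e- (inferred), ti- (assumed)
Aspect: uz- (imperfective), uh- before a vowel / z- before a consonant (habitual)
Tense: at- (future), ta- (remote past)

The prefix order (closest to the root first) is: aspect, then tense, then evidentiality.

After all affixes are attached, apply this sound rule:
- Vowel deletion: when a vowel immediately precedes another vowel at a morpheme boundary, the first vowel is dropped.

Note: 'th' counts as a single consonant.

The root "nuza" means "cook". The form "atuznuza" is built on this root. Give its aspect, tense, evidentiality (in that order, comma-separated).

imperfective, future, inferred

Segment: e-at-uz-nuza.
aspect: uz- → imperfective.
tense: at- → future.
evidentiality: e- → inferred.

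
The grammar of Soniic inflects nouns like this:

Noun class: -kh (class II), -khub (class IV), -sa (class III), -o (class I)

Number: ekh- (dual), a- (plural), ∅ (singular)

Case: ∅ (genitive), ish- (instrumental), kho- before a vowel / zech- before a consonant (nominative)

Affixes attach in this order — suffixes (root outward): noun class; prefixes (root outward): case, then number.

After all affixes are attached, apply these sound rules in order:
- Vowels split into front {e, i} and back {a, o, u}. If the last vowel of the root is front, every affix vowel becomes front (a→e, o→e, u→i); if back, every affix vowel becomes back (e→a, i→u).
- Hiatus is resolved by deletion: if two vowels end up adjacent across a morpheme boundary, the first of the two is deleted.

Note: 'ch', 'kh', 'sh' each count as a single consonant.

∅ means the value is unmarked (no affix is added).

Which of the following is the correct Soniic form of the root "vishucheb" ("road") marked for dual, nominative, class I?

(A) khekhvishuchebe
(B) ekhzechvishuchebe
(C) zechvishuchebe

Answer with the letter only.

Attach noun class class I -o → vishuchebo.
Attach case nominative zech- (before consonant 'v') → zechvishuchebo.
Attach number dual ekh- → ekhzechvishuchebo.
Apply vowel harmony: ekhzechvishuchebo → ekhzechvishuchebe.
Vowel deletion: no change.
So the correct form is ekhzechvishuchebe, option (B).
(C) zechvishuchebe is wrong: it uses singular instead of dual for number.
(A) khekhvishuchebe is wrong: it has the affixes in the wrong order.

B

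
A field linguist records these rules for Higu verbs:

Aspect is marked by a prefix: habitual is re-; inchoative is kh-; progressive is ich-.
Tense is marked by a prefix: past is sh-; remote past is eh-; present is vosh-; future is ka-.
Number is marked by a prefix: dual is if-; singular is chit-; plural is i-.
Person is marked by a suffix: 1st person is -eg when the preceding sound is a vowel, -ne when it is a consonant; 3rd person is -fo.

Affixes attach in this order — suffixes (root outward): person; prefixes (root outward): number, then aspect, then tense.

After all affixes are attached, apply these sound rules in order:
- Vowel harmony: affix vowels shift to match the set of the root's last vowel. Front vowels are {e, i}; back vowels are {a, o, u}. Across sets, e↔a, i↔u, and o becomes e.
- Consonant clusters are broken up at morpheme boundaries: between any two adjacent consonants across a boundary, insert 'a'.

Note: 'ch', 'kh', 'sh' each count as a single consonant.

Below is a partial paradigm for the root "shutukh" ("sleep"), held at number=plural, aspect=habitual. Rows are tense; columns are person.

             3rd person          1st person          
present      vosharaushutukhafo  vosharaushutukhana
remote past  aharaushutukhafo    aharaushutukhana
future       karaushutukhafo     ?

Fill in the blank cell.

karaushutukhana

Attach number plural i- → ishutukh.
Attach aspect habitual re- → reishutukh.
Attach person 1st person -ne (after consonant 'kh') → reishutukhne.
Attach tense future ka- → kareishutukhne.
Apply vowel harmony: kareishutukhne → karaushutukhna.
Apply epenthesis: karaushutukhna → karaushutukhana.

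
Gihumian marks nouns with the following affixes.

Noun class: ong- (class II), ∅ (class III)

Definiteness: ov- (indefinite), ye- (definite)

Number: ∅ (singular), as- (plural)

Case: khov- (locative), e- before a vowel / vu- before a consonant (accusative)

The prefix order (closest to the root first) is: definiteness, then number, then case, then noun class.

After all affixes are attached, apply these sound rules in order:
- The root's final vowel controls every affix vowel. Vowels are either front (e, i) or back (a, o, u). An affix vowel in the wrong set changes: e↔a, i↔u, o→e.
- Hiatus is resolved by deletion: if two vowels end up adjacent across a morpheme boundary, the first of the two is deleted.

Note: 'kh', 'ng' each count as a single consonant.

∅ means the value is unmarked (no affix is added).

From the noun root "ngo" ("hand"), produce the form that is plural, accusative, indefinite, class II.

Attach definiteness indefinite ov- → ovngo.
Attach number plural as- → asovngo.
Attach case accusative e- (before vowel 'a') → easovngo.
Attach noun class class II ong- → ongeasovngo.
Apply vowel harmony: ongeasovngo → ongaasovngo.
Apply vowel deletion: ongaasovngo → ongasovngo.

ongasovngo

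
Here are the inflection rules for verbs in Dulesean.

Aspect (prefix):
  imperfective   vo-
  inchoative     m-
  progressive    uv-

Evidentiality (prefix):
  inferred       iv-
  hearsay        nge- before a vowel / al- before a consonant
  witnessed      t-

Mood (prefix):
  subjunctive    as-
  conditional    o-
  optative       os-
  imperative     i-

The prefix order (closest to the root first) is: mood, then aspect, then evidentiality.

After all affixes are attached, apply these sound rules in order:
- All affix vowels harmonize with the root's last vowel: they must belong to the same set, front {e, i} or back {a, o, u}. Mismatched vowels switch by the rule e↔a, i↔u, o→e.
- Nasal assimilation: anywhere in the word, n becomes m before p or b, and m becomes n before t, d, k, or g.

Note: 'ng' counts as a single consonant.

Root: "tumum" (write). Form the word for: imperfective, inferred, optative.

uvvoostumum

Attach mood optative os- → ostumum.
Attach aspect imperfective vo- → voostumum.
Attach evidentiality inferred iv- → ivvoostumum.
Apply vowel harmony: ivvoostumum → uvvoostumum.
Nasal assimilation: no change.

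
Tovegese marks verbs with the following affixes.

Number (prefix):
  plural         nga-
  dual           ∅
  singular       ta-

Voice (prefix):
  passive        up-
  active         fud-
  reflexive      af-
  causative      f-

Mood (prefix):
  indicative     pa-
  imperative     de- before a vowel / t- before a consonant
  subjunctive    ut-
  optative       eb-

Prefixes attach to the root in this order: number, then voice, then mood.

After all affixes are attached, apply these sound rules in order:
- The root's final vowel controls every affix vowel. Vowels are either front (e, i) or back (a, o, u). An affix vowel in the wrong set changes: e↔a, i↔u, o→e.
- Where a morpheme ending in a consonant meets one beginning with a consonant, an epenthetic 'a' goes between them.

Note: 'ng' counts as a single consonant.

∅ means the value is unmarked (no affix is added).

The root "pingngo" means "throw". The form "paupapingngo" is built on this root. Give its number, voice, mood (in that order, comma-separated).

dual, passive, indicative

Segment: pa-up-pingngo.
number: ∅ → dual.
voice: up- → passive.
mood: pa- → indicative.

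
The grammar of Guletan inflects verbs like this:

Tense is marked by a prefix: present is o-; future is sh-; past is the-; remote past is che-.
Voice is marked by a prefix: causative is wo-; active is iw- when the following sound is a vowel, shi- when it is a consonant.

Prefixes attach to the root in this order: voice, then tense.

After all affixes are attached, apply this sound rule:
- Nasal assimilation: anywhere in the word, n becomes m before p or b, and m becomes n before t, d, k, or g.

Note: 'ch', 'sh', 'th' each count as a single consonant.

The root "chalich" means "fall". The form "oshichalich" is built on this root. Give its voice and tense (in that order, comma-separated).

Segment: o-shi-chalich.
voice: iw/shi- → active.
tense: o- → present.

active, present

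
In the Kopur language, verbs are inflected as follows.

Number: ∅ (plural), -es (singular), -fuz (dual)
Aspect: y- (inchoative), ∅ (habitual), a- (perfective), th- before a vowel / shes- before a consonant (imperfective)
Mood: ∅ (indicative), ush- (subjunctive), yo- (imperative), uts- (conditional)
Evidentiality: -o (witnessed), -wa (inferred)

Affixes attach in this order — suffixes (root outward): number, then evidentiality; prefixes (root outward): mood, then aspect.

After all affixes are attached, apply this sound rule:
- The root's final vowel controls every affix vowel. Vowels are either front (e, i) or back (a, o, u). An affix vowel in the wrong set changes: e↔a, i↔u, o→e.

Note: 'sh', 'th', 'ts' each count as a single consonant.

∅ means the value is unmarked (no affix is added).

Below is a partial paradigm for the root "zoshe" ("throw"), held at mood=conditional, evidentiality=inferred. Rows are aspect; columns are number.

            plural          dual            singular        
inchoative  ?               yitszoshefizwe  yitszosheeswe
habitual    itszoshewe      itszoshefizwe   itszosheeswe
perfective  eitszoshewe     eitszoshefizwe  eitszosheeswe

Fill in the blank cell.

number = plural: zero marking, form stays zoshe.
Attach mood conditional uts- → utszoshe.
Attach aspect inchoative y- → yutszoshe.
Attach evidentiality inferred -wa → yutszoshewa.
Apply vowel harmony: yutszoshewa → yitszoshewe.

yitszoshewe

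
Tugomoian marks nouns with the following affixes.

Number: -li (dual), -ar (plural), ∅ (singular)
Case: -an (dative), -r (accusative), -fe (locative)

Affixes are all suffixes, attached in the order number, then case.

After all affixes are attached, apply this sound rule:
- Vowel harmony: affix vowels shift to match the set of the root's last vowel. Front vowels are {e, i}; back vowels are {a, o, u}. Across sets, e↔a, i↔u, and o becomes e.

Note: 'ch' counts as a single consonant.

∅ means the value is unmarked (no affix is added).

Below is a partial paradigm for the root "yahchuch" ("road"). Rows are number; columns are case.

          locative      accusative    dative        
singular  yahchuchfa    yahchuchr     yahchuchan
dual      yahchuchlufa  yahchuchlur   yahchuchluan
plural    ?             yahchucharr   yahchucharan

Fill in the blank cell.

yahchucharfa

Attach number plural -ar → yahchuchar.
Attach case locative -fe → yahchucharfe.
Apply vowel harmony: yahchucharfe → yahchucharfa.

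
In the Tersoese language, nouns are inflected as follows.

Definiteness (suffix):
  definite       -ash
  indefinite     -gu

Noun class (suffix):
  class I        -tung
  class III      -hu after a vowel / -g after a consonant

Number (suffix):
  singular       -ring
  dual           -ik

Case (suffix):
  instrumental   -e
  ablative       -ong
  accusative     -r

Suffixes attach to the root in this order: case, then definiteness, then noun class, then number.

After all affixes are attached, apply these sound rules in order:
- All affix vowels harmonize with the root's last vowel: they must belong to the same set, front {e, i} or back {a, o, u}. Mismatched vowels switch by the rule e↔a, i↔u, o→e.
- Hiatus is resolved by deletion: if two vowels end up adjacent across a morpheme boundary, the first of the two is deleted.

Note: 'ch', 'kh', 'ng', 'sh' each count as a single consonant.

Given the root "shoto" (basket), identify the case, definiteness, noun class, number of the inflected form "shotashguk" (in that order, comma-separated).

Segment: shoto-e-ash-g-ik.
case: -e → instrumental.
definiteness: -ash → definite.
noun class: -hu/g → class III.
number: -ik → dual.

instrumental, definite, class III, dual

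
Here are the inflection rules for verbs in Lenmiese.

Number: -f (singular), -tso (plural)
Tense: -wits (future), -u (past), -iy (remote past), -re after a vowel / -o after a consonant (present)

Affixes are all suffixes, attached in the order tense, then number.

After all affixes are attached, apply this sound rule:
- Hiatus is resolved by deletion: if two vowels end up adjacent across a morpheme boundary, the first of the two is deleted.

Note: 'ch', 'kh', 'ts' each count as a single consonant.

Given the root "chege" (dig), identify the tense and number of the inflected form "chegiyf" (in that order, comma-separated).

remote past, singular

Segment: chege-iy-f.
tense: -iy → remote past.
number: -f → singular.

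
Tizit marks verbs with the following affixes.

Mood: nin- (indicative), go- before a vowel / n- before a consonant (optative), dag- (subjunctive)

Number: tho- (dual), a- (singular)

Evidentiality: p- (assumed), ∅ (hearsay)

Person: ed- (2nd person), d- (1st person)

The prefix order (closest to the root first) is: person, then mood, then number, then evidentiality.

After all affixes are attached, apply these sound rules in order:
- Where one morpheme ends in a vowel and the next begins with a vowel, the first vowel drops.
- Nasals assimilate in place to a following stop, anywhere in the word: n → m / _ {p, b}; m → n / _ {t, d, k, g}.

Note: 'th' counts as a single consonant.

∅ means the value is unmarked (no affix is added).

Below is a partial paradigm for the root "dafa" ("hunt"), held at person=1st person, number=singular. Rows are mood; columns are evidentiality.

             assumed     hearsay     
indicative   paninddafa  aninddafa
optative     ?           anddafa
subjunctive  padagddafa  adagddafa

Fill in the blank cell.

panddafa

Attach person 1st person d- → ddafa.
Attach mood optative n- (before consonant 'd') → nddafa.
Attach number singular a- → anddafa.
Attach evidentiality assumed p- → panddafa.
Vowel deletion: no change.
Nasal assimilation: no change.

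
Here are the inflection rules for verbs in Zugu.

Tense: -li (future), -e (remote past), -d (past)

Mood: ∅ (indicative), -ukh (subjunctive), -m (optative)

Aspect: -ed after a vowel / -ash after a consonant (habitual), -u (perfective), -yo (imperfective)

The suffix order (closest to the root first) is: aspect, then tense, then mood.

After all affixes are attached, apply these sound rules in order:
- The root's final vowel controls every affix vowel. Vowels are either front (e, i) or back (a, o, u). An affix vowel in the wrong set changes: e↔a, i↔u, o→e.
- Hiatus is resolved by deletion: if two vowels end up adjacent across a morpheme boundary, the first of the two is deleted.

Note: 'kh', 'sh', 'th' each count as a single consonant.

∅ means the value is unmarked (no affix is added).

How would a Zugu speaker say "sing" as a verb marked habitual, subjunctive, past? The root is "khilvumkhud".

khilvumkhudashdukh

Attach aspect habitual -ash (after consonant 'd') → khilvumkhudash.
Attach tense past -d → khilvumkhudashd.
Attach mood subjunctive -ukh → khilvumkhudashdukh.
Vowel harmony: no change.
Vowel deletion: no change.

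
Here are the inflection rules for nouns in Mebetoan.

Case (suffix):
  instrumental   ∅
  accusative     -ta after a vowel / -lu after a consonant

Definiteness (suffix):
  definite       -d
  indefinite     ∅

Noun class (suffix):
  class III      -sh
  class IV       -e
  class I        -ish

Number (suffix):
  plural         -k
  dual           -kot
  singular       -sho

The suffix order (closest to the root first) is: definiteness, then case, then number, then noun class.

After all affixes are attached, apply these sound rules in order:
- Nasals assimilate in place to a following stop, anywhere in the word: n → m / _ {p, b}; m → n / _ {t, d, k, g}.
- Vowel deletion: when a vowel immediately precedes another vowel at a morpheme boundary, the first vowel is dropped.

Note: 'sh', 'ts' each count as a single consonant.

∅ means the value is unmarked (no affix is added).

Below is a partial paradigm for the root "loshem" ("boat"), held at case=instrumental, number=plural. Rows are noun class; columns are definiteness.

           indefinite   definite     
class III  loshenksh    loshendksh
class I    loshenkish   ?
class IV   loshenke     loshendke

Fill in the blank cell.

Attach definiteness definite -d → loshemd.
case = instrumental: zero marking, form stays loshemd.
Attach number plural -k → loshemdk.
Attach noun class class I -ish → loshemdkish.
Apply nasal assimilation: loshemdkish → loshendkish.
Vowel deletion: no change.

loshendkish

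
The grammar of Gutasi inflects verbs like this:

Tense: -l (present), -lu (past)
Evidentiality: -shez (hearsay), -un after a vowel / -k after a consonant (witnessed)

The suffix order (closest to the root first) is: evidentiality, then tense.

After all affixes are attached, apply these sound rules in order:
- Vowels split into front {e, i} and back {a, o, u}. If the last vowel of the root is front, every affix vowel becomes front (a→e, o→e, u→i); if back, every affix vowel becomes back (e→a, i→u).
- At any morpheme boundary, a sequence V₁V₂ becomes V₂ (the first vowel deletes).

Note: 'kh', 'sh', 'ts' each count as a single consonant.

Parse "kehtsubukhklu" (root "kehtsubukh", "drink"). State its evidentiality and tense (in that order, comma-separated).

Segment: kehtsubukh-k-lu.
evidentiality: -un/k → witnessed.
tense: -lu → past.

witnessed, past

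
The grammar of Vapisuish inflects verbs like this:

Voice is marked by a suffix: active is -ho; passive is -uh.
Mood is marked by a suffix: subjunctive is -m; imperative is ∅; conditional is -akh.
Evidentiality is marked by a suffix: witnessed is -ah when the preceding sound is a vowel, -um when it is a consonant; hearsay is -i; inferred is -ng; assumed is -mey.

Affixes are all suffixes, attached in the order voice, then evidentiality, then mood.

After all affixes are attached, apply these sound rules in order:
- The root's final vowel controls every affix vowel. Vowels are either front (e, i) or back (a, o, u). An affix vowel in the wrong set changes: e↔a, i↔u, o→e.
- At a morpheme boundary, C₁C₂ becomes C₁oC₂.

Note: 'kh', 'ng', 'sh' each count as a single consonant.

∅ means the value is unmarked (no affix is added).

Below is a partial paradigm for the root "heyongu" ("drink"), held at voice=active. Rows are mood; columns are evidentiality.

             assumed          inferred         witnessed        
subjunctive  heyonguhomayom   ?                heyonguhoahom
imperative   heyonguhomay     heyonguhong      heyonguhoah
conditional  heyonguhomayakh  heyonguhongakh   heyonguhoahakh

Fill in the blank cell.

Attach voice active -ho → heyonguho.
Attach evidentiality inferred -ng → heyonguhong.
Attach mood subjunctive -m → heyonguhongm.
Vowel harmony: no change.
Apply epenthesis: heyonguhongm → heyonguhongom.

heyonguhongom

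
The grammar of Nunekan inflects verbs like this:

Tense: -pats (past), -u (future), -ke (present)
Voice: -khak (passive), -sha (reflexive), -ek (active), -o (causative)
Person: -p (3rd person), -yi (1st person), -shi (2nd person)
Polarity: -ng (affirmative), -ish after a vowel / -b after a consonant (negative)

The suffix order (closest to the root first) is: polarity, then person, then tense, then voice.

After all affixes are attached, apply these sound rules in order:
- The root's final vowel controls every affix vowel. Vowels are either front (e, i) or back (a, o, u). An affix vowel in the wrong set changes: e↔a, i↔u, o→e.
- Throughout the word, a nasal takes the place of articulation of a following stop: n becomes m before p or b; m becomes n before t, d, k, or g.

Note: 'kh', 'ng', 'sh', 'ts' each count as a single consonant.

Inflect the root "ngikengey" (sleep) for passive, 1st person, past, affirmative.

Attach polarity affirmative -ng → ngikengeyng.
Attach person 1st person -yi → ngikengeyngyi.
Attach tense past -pats → ngikengeyngyipats.
Attach voice passive -khak → ngikengeyngyipatskhak.
Apply vowel harmony: ngikengeyngyipatskhak → ngikengeyngyipetskhek.
Nasal assimilation: no change.

ngikengeyngyipetskhek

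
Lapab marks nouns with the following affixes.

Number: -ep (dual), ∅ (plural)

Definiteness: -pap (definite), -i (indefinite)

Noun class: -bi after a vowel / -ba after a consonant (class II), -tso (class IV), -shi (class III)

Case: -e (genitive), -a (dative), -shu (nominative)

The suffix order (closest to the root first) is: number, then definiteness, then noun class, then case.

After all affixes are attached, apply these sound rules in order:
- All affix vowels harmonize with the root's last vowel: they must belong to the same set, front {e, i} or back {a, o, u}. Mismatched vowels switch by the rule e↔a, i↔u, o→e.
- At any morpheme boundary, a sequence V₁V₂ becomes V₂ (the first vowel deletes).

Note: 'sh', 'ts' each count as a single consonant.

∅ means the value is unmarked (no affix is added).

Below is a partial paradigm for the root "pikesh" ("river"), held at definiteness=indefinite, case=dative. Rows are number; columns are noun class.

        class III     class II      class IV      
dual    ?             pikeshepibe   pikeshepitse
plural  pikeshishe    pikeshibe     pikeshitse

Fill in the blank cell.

Attach number dual -ep → pikeshep.
Attach definiteness indefinite -i → pikeshepi.
Attach noun class class III -shi → pikeshepishi.
Attach case dative -a → pikeshepishia.
Apply vowel harmony: pikeshepishia → pikeshepishie.
Apply vowel deletion: pikeshepishie → pikeshepishe.

pikeshepishe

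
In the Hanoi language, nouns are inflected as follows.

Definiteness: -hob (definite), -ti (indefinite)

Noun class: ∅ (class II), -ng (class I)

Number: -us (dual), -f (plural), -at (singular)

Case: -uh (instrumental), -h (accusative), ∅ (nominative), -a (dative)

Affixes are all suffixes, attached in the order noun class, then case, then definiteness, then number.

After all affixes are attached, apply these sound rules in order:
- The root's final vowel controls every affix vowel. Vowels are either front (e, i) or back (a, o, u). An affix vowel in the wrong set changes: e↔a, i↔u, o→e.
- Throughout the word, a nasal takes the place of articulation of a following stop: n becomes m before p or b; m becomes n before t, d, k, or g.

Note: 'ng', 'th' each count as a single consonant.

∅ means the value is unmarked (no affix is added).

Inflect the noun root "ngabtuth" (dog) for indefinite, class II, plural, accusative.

ngabtuthhtuf

noun class = class II: zero marking, form stays ngabtuth.
Attach case accusative -h → ngabtuthh.
Attach definiteness indefinite -ti → ngabtuthhti.
Attach number plural -f → ngabtuthhtif.
Apply vowel harmony: ngabtuthhtif → ngabtuthhtuf.
Nasal assimilation: no change.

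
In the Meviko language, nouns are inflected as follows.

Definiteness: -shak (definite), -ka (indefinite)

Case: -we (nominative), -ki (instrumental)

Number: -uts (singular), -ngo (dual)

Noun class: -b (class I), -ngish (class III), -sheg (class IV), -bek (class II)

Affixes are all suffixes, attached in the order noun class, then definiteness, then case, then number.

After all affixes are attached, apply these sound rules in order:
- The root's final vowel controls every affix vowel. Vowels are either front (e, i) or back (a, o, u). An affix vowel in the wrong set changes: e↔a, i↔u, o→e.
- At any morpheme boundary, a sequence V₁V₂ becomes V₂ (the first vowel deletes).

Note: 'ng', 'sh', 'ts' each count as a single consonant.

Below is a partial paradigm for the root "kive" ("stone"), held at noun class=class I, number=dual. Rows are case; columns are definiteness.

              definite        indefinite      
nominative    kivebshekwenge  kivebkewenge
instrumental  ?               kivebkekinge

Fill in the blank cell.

Attach noun class class I -b → kiveb.
Attach definiteness definite -shak → kivebshak.
Attach case instrumental -ki → kivebshakki.
Attach number dual -ngo → kivebshakkingo.
Apply vowel harmony: kivebshakkingo → kivebshekkinge.
Vowel deletion: no change.

kivebshekkinge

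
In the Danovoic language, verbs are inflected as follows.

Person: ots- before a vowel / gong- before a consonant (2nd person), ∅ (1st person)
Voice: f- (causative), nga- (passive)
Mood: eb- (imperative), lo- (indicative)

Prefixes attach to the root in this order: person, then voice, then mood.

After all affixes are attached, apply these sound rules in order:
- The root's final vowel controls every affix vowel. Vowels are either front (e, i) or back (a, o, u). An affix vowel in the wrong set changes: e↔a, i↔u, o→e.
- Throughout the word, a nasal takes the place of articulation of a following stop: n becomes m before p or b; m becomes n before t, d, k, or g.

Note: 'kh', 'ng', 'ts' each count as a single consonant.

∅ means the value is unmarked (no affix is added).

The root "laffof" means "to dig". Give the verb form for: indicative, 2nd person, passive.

longagonglaffof

Attach person 2nd person gong- (before consonant 'l') → gonglaffof.
Attach voice passive nga- → ngagonglaffof.
Attach mood indicative lo- → longagonglaffof.
Vowel harmony: no change.
Nasal assimilation: no change.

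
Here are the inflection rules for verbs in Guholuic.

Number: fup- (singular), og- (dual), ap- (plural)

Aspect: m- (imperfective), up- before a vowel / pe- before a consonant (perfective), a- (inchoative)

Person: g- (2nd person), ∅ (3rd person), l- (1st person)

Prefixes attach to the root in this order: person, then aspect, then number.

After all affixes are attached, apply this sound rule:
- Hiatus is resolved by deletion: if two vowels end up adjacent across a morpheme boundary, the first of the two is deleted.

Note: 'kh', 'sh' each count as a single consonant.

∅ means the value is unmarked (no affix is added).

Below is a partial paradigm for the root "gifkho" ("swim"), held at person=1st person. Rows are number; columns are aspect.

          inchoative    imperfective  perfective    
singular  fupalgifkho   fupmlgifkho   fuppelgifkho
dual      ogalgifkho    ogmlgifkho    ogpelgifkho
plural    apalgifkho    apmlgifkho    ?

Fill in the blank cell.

Attach person 1st person l- → lgifkho.
Attach aspect perfective pe- (before consonant 'l') → pelgifkho.
Attach number plural ap- → appelgifkho.
Vowel deletion: no change.

appelgifkho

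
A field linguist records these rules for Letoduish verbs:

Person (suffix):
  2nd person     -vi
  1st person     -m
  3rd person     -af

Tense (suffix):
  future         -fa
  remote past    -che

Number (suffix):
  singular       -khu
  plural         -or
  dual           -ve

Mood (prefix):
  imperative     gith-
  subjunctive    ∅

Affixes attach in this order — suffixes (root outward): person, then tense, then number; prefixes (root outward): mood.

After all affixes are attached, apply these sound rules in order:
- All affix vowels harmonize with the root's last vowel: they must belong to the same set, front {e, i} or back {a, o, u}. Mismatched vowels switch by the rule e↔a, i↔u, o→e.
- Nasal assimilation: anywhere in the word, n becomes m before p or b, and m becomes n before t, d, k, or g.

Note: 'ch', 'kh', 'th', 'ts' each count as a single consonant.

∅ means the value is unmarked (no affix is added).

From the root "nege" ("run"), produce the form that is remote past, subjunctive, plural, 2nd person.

Attach person 2nd person -vi → negevi.
Attach tense remote past -che → negeviche.
Attach number plural -or → negevicheor.
mood = subjunctive: zero marking, form stays negevicheor.
Apply vowel harmony: negevicheor → negevicheer.
Nasal assimilation: no change.

negevicheer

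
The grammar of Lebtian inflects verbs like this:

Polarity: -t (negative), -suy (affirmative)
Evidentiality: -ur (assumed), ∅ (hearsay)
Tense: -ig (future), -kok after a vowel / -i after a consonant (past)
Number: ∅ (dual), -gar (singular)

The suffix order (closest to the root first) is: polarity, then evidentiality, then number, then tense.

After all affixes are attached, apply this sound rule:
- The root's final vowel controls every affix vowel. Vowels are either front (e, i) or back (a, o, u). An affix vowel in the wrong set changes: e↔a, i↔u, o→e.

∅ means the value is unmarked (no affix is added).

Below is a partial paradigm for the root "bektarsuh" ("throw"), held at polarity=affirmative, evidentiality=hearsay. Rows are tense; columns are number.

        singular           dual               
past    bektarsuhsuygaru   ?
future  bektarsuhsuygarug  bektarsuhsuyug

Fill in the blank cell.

bektarsuhsuyu

Attach polarity affirmative -suy → bektarsuhsuy.
evidentiality = hearsay: zero marking, form stays bektarsuhsuy.
number = dual: zero marking, form stays bektarsuhsuy.
Attach tense past -i (after consonant 'y') → bektarsuhsuyi.
Apply vowel harmony: bektarsuhsuyi → bektarsuhsuyu.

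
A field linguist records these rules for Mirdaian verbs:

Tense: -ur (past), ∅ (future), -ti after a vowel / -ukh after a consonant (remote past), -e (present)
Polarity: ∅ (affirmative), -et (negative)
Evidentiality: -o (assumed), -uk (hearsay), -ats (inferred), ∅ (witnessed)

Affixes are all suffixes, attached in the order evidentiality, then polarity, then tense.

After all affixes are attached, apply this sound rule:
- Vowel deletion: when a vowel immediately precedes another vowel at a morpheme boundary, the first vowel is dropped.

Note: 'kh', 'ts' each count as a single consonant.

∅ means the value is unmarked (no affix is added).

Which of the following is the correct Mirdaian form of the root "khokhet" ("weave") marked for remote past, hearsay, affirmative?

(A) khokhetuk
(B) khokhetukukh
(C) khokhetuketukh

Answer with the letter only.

Attach evidentiality hearsay -uk → khokhetuk.
polarity = affirmative: zero marking, form stays khokhetuk.
Attach tense remote past -ukh (after consonant 'k') → khokhetukukh.
Vowel deletion: no change.
So the correct form is khokhetukukh, option (B).
(A) khokhetuk is wrong: it uses future instead of remote past for tense.
(C) khokhetuketukh is wrong: it uses negative instead of affirmative for polarity.

B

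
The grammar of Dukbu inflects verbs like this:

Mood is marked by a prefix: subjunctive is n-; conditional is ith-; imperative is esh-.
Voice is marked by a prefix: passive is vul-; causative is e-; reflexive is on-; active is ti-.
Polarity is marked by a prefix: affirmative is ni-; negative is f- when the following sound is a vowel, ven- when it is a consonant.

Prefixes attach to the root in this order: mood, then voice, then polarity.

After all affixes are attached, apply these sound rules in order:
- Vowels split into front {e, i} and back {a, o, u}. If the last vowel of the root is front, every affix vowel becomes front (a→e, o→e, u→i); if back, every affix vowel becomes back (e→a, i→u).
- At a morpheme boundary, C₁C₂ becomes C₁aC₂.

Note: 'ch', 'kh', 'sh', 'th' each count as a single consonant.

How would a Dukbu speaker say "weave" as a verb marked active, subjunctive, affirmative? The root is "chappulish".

Attach mood subjunctive n- → nchappulish.
Attach voice active ti- → tinchappulish.
Attach polarity affirmative ni- → nitinchappulish.
Vowel harmony: no change.
Apply epenthesis: nitinchappulish → nitinachappulish.

nitinachappulish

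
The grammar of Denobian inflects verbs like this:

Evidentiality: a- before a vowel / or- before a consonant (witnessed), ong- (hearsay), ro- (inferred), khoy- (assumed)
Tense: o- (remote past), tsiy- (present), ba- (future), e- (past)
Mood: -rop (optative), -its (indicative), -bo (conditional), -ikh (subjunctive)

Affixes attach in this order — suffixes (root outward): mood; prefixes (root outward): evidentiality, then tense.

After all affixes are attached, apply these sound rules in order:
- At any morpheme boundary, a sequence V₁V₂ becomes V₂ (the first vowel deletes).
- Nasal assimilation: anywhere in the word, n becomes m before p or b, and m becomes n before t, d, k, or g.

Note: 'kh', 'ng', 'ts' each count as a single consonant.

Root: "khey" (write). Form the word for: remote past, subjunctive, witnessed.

orkheyikh

Attach mood subjunctive -ikh → kheyikh.
Attach evidentiality witnessed or- (before consonant 'kh') → orkheyikh.
Attach tense remote past o- → oorkheyikh.
Apply vowel deletion: oorkheyikh → orkheyikh.
Nasal assimilation: no change.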